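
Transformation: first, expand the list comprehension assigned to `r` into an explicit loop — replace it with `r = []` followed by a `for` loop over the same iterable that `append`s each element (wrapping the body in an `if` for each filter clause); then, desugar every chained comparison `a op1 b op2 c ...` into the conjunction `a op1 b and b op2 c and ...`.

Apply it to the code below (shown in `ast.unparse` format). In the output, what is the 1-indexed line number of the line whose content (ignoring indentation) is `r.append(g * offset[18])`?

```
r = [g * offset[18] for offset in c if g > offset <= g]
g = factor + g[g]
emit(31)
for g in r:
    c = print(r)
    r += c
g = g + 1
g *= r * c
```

4

Transformed code:
r = []
for offset in c:
    if g > offset and offset <= g:
        r.append(g * offset[18])
g = factor + g[g]
emit(31)
for g in r:
    c = print(r)
    r += c
g = g + 1
g *= r * c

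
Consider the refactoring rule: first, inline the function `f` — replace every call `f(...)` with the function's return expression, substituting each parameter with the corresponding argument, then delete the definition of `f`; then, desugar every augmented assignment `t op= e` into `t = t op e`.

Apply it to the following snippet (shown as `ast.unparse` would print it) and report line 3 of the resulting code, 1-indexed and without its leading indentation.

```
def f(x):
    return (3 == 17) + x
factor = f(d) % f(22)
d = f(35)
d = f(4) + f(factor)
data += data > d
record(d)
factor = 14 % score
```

Transformed code:
factor = ((3 == 17) + d) % ((3 == 17) + 22)
d = (3 == 17) + 35
d = (3 == 17) + 4 + ((3 == 17) + factor)
data = data + (data > d)
record(d)
factor = 14 % score

d = (3 == 17) + 4 + ((3 == 17) + factor)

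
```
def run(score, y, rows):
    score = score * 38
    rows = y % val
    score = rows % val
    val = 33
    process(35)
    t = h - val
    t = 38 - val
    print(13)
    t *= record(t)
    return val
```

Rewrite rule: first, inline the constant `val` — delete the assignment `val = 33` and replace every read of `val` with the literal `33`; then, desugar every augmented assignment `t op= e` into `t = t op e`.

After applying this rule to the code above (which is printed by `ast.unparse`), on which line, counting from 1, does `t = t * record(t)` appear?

9

Transformed code:
def run(score, y, rows):
    score = score * 38
    rows = y % 33
    score = rows % 33
    process(35)
    t = h - 33
    t = 38 - 33
    print(13)
    t = t * record(t)
    return 33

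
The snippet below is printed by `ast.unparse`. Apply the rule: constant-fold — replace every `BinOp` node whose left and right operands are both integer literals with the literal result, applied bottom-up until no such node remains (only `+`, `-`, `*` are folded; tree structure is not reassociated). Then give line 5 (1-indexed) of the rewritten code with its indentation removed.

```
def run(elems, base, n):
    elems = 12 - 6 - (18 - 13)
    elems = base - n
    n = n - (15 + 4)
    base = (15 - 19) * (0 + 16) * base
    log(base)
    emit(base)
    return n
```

base = -64 * base

Transformed code:
def run(elems, base, n):
    elems = 1
    elems = base - n
    n = n - 19
    base = -64 * base
    log(base)
    emit(base)
    return n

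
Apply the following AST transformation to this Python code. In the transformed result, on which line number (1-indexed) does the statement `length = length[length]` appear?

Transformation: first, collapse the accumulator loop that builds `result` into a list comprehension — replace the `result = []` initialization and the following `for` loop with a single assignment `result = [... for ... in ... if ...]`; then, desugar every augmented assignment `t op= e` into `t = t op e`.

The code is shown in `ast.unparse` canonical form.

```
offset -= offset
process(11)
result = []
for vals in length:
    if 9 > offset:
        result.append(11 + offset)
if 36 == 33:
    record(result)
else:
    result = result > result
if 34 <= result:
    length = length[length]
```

9

Transformed code:
offset = offset - offset
process(11)
result = [11 + offset for vals in length if 9 > offset]
if 36 == 33:
    record(result)
else:
    result = result > result
if 34 <= result:
    length = length[length]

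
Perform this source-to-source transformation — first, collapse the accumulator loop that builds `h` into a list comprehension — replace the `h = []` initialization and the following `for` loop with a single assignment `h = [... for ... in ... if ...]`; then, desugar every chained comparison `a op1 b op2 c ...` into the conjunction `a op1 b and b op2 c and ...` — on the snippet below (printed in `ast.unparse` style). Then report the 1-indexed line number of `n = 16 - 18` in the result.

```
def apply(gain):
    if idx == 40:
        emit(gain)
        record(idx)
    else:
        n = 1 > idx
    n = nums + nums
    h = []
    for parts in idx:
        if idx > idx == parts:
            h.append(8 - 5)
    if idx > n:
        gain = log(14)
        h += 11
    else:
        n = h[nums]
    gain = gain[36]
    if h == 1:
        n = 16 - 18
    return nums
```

Transformed code:
def apply(gain):
    if idx == 40:
        emit(gain)
        record(idx)
    else:
        n = 1 > idx
    n = nums + nums
    h = [8 - 5 for parts in idx if idx > idx and idx == parts]
    if idx > n:
        gain = log(14)
        h += 11
    else:
        n = h[nums]
    gain = gain[36]
    if h == 1:
        n = 16 - 18
    return nums

16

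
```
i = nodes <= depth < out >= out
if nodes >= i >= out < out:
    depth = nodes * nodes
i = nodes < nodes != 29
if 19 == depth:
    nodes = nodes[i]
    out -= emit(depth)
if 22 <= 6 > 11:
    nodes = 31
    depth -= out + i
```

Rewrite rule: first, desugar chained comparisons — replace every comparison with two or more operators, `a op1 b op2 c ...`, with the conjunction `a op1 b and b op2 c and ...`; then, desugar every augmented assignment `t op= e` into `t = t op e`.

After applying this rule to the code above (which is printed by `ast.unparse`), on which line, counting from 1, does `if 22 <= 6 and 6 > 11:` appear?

8

Transformed code:
i = nodes <= depth and depth < out and (out >= out)
if nodes >= i and i >= out and (out < out):
    depth = nodes * nodes
i = nodes < nodes and nodes != 29
if 19 == depth:
    nodes = nodes[i]
    out = out - emit(depth)
if 22 <= 6 and 6 > 11:
    nodes = 31
    depth = depth - (out + i)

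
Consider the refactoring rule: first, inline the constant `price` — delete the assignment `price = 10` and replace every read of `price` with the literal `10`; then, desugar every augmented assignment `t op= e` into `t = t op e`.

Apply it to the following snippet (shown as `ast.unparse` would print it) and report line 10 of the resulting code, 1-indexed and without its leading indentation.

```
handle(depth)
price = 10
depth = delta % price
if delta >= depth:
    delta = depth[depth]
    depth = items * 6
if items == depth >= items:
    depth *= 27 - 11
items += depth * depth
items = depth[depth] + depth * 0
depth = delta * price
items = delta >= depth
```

Transformed code:
handle(depth)
depth = delta % 10
if delta >= depth:
    delta = depth[depth]
    depth = items * 6
if items == depth >= items:
    depth = depth * (27 - 11)
items = items + depth * depth
items = depth[depth] + depth * 0
depth = delta * 10
items = delta >= depth

depth = delta * 10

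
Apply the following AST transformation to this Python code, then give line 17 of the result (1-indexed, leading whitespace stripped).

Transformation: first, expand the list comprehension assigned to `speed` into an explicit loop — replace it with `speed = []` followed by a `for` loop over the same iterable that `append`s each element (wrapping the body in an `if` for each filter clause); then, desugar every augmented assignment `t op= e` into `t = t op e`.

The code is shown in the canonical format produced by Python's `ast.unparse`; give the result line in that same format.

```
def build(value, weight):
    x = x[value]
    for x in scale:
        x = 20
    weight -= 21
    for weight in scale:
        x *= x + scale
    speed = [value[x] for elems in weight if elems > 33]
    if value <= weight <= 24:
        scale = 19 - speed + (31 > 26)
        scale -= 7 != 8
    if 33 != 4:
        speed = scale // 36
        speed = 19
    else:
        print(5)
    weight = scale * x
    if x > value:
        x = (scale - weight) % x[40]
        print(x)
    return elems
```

Transformed code:
def build(value, weight):
    x = x[value]
    for x in scale:
        x = 20
    weight = weight - 21
    for weight in scale:
        x = x * (x + scale)
    speed = []
    for elems in weight:
        if elems > 33:
            speed.append(value[x])
    if value <= weight <= 24:
        scale = 19 - speed + (31 > 26)
        scale = scale - (7 != 8)
    if 33 != 4:
        speed = scale // 36
        speed = 19
    else:
        print(5)
    weight = scale * x
    if x > value:
        x = (scale - weight) % x[40]
        print(x)
    return elems

speed = 19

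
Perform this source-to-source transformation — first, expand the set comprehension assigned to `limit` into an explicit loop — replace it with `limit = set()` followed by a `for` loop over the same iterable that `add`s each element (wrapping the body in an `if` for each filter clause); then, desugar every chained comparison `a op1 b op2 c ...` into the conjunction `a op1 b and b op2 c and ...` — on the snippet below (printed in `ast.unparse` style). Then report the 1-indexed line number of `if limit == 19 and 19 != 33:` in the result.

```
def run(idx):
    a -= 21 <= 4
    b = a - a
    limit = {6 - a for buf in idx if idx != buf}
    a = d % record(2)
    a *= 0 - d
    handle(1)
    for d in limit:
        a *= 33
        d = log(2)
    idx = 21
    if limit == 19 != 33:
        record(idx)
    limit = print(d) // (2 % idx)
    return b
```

Transformed code:
def run(idx):
    a -= 21 <= 4
    b = a - a
    limit = set()
    for buf in idx:
        if idx != buf:
            limit.add(6 - a)
    a = d % record(2)
    a *= 0 - d
    handle(1)
    for d in limit:
        a *= 33
        d = log(2)
    idx = 21
    if limit == 19 and 19 != 33:
        record(idx)
    limit = print(d) // (2 % idx)
    return b

15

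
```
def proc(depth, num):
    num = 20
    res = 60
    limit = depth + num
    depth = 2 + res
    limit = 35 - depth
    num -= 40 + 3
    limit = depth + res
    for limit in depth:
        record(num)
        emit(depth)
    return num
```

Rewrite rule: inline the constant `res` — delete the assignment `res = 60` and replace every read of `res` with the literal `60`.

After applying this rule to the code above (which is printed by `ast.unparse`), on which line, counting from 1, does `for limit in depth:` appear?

Transformed code:
def proc(depth, num):
    num = 20
    limit = depth + num
    depth = 2 + 60
    limit = 35 - depth
    num -= 40 + 3
    limit = depth + 60
    for limit in depth:
        record(num)
        emit(depth)
    return num

8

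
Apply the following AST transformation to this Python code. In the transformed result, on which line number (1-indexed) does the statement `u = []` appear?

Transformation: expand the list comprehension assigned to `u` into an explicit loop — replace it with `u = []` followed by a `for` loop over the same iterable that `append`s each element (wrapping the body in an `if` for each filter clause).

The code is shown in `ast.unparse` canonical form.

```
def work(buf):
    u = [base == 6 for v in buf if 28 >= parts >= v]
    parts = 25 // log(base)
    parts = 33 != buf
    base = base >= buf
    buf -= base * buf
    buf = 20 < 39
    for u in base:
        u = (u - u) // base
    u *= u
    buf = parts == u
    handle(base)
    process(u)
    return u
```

2

Transformed code:
def work(buf):
    u = []
    for v in buf:
        if 28 >= parts >= v:
            u.append(base == 6)
    parts = 25 // log(base)
    parts = 33 != buf
    base = base >= buf
    buf -= base * buf
    buf = 20 < 39
    for u in base:
        u = (u - u) // base
    u *= u
    buf = parts == u
    handle(base)
    process(u)
    return u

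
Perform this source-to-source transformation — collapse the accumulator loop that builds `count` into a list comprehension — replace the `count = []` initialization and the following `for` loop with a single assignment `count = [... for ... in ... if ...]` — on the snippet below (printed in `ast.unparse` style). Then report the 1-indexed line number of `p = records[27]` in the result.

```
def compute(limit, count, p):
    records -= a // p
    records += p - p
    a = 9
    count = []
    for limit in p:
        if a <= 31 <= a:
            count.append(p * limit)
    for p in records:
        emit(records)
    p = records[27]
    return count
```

Transformed code:
def compute(limit, count, p):
    records -= a // p
    records += p - p
    a = 9
    count = [p * limit for limit in p if a <= 31 <= a]
    for p in records:
        emit(records)
    p = records[27]
    return count

8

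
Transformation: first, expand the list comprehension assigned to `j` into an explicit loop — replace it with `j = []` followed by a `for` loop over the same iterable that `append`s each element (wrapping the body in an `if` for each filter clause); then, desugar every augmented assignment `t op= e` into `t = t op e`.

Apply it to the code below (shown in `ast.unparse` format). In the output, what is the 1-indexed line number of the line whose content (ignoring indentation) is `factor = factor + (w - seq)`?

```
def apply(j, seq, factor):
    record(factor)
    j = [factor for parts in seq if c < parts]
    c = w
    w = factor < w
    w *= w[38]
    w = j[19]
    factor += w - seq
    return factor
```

11

Transformed code:
def apply(j, seq, factor):
    record(factor)
    j = []
    for parts in seq:
        if c < parts:
            j.append(factor)
    c = w
    w = factor < w
    w = w * w[38]
    w = j[19]
    factor = factor + (w - seq)
    return factor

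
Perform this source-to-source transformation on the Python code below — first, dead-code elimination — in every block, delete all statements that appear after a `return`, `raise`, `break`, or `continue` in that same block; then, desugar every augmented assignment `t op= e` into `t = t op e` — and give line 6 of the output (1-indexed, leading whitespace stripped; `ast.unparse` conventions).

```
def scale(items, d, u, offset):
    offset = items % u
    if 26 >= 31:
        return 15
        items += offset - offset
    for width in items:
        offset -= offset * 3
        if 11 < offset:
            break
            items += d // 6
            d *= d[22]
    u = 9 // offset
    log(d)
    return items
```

offset = offset - offset * 3

Transformed code:
def scale(items, d, u, offset):
    offset = items % u
    if 26 >= 31:
        return 15
    for width in items:
        offset = offset - offset * 3
        if 11 < offset:
            break
    u = 9 // offset
    log(d)
    return items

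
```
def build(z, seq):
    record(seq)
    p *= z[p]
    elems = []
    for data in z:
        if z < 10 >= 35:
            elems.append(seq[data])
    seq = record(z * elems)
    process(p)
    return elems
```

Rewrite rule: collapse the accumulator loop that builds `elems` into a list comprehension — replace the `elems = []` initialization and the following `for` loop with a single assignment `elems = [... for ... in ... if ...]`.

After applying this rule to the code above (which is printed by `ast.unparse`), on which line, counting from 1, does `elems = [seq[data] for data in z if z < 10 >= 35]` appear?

Transformed code:
def build(z, seq):
    record(seq)
    p *= z[p]
    elems = [seq[data] for data in z if z < 10 >= 35]
    seq = record(z * elems)
    process(p)
    return elems

4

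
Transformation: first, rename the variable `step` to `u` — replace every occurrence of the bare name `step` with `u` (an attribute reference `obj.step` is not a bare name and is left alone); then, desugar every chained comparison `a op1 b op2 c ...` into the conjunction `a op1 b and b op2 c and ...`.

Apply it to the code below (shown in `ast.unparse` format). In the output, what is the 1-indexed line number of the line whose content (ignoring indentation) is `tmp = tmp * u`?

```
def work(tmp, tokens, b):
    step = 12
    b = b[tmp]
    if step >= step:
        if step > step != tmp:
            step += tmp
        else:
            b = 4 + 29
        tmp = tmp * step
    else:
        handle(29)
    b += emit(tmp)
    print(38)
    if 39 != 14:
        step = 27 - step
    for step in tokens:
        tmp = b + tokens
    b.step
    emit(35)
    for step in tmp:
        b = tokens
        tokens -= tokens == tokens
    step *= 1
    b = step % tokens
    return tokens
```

9

Transformed code:
def work(tmp, tokens, b):
    u = 12
    b = b[tmp]
    if u >= u:
        if u > u and u != tmp:
            u += tmp
        else:
            b = 4 + 29
        tmp = tmp * u
    else:
        handle(29)
    b += emit(tmp)
    print(38)
    if 39 != 14:
        u = 27 - u
    for u in tokens:
        tmp = b + tokens
    b.step
    emit(35)
    for u in tmp:
        b = tokens
        tokens -= tokens == tokens
    u *= 1
    b = u % tokens
    return tokens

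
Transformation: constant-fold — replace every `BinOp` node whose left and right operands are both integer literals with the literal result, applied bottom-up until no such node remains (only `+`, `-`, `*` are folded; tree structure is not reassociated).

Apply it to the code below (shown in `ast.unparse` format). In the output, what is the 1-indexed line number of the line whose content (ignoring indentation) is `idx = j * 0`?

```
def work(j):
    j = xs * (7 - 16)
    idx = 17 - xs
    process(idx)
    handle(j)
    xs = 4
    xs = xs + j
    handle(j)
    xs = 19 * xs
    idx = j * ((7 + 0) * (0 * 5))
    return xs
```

10

Transformed code:
def work(j):
    j = xs * -9
    idx = 17 - xs
    process(idx)
    handle(j)
    xs = 4
    xs = xs + j
    handle(j)
    xs = 19 * xs
    idx = j * 0
    return xs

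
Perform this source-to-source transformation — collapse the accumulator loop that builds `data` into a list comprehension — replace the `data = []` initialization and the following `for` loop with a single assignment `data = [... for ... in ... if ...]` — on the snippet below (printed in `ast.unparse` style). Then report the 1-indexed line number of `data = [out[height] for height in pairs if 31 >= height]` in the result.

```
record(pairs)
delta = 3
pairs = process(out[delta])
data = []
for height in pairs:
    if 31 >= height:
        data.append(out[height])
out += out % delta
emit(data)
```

Transformed code:
record(pairs)
delta = 3
pairs = process(out[delta])
data = [out[height] for height in pairs if 31 >= height]
out += out % delta
emit(data)

4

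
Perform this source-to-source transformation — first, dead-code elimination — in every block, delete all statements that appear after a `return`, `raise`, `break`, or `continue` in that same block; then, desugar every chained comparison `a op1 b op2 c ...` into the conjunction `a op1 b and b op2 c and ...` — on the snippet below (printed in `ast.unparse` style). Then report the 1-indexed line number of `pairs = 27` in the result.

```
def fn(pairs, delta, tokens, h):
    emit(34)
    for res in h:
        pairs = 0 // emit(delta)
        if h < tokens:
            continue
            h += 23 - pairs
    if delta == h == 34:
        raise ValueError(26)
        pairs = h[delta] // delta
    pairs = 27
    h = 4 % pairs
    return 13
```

Transformed code:
def fn(pairs, delta, tokens, h):
    emit(34)
    for res in h:
        pairs = 0 // emit(delta)
        if h < tokens:
            continue
    if delta == h and h == 34:
        raise ValueError(26)
    pairs = 27
    h = 4 % pairs
    return 13

9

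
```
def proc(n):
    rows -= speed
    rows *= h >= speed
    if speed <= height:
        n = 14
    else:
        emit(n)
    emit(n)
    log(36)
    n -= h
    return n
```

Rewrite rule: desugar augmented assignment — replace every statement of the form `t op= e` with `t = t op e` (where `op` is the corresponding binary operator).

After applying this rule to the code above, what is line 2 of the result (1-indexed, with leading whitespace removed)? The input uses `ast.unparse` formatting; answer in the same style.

rows = rows - speed

Transformed code:
def proc(n):
    rows = rows - speed
    rows = rows * (h >= speed)
    if speed <= height:
        n = 14
    else:
        emit(n)
    emit(n)
    log(36)
    n = n - h
    return n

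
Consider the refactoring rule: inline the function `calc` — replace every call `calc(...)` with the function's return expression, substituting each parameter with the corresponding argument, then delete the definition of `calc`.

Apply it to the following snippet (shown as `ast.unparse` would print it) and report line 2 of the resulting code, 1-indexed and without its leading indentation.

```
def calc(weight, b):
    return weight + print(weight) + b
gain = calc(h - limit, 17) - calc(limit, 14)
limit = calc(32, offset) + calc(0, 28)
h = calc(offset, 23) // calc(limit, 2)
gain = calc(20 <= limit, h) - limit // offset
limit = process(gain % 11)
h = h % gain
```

Transformed code:
gain = h - limit + print(h - limit) + 17 - (limit + print(limit) + 14)
limit = 32 + print(32) + offset + (0 + print(0) + 28)
h = (offset + print(offset) + 23) // (limit + print(limit) + 2)
gain = (20 <= limit) + print(20 <= limit) + h - limit // offset
limit = process(gain % 11)
h = h % gain

limit = 32 + print(32) + offset + (0 + print(0) + 28)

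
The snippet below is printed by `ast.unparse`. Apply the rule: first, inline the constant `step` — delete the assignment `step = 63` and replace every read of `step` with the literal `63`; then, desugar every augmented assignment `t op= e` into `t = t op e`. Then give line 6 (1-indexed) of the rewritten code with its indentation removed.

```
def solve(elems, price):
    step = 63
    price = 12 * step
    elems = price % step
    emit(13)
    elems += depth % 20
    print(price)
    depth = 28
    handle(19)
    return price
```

Transformed code:
def solve(elems, price):
    price = 12 * 63
    elems = price % 63
    emit(13)
    elems = elems + depth % 20
    print(price)
    depth = 28
    handle(19)
    return price

print(price)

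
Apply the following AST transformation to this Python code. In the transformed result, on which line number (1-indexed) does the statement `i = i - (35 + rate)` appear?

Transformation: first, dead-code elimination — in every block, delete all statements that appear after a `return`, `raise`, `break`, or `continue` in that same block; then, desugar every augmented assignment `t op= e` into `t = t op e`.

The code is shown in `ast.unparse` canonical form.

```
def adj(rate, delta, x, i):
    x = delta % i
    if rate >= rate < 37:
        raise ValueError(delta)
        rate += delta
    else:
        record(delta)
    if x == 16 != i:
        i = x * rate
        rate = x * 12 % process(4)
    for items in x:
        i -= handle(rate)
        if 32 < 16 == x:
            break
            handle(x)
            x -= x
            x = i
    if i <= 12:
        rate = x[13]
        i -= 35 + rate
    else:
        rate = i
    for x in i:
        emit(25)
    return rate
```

16

Transformed code:
def adj(rate, delta, x, i):
    x = delta % i
    if rate >= rate < 37:
        raise ValueError(delta)
    else:
        record(delta)
    if x == 16 != i:
        i = x * rate
        rate = x * 12 % process(4)
    for items in x:
        i = i - handle(rate)
        if 32 < 16 == x:
            break
    if i <= 12:
        rate = x[13]
        i = i - (35 + rate)
    else:
        rate = i
    for x in i:
        emit(25)
    return rate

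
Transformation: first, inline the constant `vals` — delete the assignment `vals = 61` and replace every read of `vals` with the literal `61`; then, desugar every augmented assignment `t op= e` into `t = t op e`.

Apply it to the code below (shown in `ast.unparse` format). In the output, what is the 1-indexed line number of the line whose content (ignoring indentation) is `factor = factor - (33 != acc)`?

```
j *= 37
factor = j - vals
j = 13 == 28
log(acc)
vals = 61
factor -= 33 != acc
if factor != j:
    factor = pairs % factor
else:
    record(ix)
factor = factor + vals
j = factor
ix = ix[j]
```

5

Transformed code:
j = j * 37
factor = j - 61
j = 13 == 28
log(acc)
factor = factor - (33 != acc)
if factor != j:
    factor = pairs % factor
else:
    record(ix)
factor = factor + 61
j = factor
ix = ix[j]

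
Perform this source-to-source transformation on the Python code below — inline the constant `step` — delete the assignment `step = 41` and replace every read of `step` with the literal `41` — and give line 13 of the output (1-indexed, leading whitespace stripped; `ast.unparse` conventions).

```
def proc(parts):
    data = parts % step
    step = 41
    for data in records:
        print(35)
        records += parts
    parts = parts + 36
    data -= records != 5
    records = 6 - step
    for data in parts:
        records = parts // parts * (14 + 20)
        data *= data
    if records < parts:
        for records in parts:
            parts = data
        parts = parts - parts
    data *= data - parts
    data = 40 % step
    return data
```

for records in parts:

Transformed code:
def proc(parts):
    data = parts % 41
    for data in records:
        print(35)
        records += parts
    parts = parts + 36
    data -= records != 5
    records = 6 - 41
    for data in parts:
        records = parts // parts * (14 + 20)
        data *= data
    if records < parts:
        for records in parts:
            parts = data
        parts = parts - parts
    data *= data - parts
    data = 40 % 41
    return data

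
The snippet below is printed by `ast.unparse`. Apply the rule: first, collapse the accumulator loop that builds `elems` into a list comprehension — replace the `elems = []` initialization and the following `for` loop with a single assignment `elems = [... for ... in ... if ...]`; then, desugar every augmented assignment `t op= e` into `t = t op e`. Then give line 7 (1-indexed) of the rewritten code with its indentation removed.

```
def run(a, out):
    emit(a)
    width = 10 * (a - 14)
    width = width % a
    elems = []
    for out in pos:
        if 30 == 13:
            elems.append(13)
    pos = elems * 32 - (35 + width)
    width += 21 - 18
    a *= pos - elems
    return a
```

Transformed code:
def run(a, out):
    emit(a)
    width = 10 * (a - 14)
    width = width % a
    elems = [13 for out in pos if 30 == 13]
    pos = elems * 32 - (35 + width)
    width = width + (21 - 18)
    a = a * (pos - elems)
    return a

width = width + (21 - 18)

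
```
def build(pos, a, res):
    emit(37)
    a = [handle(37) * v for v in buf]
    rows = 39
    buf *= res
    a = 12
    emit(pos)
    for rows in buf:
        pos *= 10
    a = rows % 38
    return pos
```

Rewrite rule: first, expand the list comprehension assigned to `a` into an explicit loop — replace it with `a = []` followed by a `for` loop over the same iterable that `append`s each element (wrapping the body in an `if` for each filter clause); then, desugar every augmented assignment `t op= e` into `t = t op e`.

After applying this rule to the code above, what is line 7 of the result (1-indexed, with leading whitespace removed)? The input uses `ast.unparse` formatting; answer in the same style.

buf = buf * res

Transformed code:
def build(pos, a, res):
    emit(37)
    a = []
    for v in buf:
        a.append(handle(37) * v)
    rows = 39
    buf = buf * res
    a = 12
    emit(pos)
    for rows in buf:
        pos = pos * 10
    a = rows % 38
    return pos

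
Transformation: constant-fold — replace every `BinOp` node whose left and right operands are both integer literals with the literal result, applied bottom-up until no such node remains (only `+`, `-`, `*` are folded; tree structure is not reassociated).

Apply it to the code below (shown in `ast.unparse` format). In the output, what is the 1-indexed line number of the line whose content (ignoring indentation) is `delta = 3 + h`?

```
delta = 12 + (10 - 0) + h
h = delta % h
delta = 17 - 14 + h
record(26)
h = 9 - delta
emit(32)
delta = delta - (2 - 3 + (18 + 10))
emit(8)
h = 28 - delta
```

Transformed code:
delta = 22 + h
h = delta % h
delta = 3 + h
record(26)
h = 9 - delta
emit(32)
delta = delta - 27
emit(8)
h = 28 - delta

3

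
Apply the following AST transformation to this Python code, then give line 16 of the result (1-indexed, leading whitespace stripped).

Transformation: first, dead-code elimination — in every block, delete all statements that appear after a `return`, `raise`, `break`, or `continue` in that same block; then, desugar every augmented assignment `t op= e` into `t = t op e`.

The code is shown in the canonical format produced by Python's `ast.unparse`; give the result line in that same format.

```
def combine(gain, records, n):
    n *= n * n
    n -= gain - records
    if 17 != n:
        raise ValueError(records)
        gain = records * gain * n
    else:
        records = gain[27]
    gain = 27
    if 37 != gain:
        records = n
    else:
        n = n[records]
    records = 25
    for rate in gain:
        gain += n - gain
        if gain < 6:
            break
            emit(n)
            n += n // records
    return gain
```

if gain < 6:

Transformed code:
def combine(gain, records, n):
    n = n * (n * n)
    n = n - (gain - records)
    if 17 != n:
        raise ValueError(records)
    else:
        records = gain[27]
    gain = 27
    if 37 != gain:
        records = n
    else:
        n = n[records]
    records = 25
    for rate in gain:
        gain = gain + (n - gain)
        if gain < 6:
            break
    return gain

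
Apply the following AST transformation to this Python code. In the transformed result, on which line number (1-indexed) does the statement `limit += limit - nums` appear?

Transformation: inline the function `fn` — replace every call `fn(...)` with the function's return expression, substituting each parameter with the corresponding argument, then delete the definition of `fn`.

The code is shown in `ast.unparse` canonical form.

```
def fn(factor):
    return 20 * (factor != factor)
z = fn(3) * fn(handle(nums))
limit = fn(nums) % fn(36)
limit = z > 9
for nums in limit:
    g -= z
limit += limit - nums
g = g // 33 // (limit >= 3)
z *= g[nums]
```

6

Transformed code:
z = 20 * (3 != 3) * (20 * (handle(nums) != handle(nums)))
limit = 20 * (nums != nums) % (20 * (36 != 36))
limit = z > 9
for nums in limit:
    g -= z
limit += limit - nums
g = g // 33 // (limit >= 3)
z *= g[nums]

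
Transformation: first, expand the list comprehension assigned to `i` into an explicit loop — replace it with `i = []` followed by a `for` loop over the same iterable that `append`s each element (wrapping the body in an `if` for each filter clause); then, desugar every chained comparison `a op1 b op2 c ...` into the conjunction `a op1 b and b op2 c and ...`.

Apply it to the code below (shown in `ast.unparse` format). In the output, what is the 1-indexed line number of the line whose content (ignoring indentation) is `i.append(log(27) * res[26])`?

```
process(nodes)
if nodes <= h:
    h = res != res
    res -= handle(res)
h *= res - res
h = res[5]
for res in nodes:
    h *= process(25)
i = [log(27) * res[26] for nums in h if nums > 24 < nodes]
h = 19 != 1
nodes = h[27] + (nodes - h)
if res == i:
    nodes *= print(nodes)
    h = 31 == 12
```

12

Transformed code:
process(nodes)
if nodes <= h:
    h = res != res
    res -= handle(res)
h *= res - res
h = res[5]
for res in nodes:
    h *= process(25)
i = []
for nums in h:
    if nums > 24 and 24 < nodes:
        i.append(log(27) * res[26])
h = 19 != 1
nodes = h[27] + (nodes - h)
if res == i:
    nodes *= print(nodes)
    h = 31 == 12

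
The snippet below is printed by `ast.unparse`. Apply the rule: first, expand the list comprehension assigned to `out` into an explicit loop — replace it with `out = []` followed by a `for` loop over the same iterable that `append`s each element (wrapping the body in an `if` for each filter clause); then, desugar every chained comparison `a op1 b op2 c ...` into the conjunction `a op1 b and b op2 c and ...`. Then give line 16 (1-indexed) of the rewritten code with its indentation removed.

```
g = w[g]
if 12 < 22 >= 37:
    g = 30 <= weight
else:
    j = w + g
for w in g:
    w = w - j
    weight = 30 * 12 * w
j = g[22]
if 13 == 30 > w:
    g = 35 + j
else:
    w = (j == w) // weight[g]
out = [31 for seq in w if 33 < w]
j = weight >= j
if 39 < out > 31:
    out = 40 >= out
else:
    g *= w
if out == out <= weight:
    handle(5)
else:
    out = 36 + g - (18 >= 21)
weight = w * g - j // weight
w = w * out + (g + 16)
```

Transformed code:
g = w[g]
if 12 < 22 and 22 >= 37:
    g = 30 <= weight
else:
    j = w + g
for w in g:
    w = w - j
    weight = 30 * 12 * w
j = g[22]
if 13 == 30 and 30 > w:
    g = 35 + j
else:
    w = (j == w) // weight[g]
out = []
for seq in w:
    if 33 < w:
        out.append(31)
j = weight >= j
if 39 < out and out > 31:
    out = 40 >= out
else:
    g *= w
if out == out and out <= weight:
    handle(5)
else:
    out = 36 + g - (18 >= 21)
weight = w * g - j // weight
w = w * out + (g + 16)

if 33 < w:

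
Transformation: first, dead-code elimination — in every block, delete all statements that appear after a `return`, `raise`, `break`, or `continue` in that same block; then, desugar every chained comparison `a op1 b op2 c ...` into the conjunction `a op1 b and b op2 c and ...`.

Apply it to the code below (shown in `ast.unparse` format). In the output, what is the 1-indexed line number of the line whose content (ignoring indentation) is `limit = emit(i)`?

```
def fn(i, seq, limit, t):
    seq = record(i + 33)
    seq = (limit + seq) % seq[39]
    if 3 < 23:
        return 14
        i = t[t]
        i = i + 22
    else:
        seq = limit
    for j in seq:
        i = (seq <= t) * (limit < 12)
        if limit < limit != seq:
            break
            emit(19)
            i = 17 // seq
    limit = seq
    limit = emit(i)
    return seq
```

13

Transformed code:
def fn(i, seq, limit, t):
    seq = record(i + 33)
    seq = (limit + seq) % seq[39]
    if 3 < 23:
        return 14
    else:
        seq = limit
    for j in seq:
        i = (seq <= t) * (limit < 12)
        if limit < limit and limit != seq:
            break
    limit = seq
    limit = emit(i)
    return seq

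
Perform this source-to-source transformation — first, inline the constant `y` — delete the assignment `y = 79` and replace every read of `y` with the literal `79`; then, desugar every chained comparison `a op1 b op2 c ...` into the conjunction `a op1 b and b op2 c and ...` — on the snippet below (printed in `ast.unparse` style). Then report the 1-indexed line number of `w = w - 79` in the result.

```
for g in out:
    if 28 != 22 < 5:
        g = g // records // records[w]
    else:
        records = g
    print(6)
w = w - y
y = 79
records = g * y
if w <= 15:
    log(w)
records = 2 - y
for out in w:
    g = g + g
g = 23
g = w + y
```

7

Transformed code:
for g in out:
    if 28 != 22 and 22 < 5:
        g = g // records // records[w]
    else:
        records = g
    print(6)
w = w - 79
records = g * 79
if w <= 15:
    log(w)
records = 2 - 79
for out in w:
    g = g + g
g = 23
g = w + 79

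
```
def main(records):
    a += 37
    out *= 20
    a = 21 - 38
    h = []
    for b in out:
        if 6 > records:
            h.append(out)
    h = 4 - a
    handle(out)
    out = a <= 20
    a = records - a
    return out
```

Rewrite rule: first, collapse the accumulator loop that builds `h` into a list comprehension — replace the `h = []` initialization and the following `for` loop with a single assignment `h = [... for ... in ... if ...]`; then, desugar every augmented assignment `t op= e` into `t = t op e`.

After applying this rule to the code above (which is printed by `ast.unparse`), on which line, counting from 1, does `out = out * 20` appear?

Transformed code:
def main(records):
    a = a + 37
    out = out * 20
    a = 21 - 38
    h = [out for b in out if 6 > records]
    h = 4 - a
    handle(out)
    out = a <= 20
    a = records - a
    return out

3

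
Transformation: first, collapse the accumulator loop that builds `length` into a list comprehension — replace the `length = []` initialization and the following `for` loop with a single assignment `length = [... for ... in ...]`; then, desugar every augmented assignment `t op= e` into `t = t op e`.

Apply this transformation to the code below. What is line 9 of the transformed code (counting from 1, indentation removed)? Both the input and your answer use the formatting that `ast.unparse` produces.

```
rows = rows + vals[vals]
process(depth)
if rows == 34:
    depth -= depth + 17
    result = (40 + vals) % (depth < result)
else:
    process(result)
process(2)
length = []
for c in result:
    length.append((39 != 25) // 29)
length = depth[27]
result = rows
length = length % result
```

Transformed code:
rows = rows + vals[vals]
process(depth)
if rows == 34:
    depth = depth - (depth + 17)
    result = (40 + vals) % (depth < result)
else:
    process(result)
process(2)
length = [(39 != 25) // 29 for c in result]
length = depth[27]
result = rows
length = length % result

length = [(39 != 25) // 29 for c in result]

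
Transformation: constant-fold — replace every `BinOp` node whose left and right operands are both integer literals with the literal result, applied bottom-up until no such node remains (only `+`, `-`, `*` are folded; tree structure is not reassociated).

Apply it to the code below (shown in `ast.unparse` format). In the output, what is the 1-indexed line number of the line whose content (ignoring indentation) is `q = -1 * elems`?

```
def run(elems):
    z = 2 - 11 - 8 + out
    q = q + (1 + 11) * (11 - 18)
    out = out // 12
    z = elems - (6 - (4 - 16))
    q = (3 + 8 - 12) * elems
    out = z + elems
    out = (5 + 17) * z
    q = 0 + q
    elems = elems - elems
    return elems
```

Transformed code:
def run(elems):
    z = -17 + out
    q = q + -84
    out = out // 12
    z = elems - 18
    q = -1 * elems
    out = z + elems
    out = 22 * z
    q = 0 + q
    elems = elems - elems
    return elems

6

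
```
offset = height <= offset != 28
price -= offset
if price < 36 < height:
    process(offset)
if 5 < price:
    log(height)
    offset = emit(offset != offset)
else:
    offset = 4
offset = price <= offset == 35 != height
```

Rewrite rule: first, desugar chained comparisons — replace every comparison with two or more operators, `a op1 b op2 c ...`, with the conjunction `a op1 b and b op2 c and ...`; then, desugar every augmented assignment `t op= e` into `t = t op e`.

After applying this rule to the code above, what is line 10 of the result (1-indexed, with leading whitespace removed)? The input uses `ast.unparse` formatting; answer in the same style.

offset = price <= offset and offset == 35 and (35 != height)

Transformed code:
offset = height <= offset and offset != 28
price = price - offset
if price < 36 and 36 < height:
    process(offset)
if 5 < price:
    log(height)
    offset = emit(offset != offset)
else:
    offset = 4
offset = price <= offset and offset == 35 and (35 != height)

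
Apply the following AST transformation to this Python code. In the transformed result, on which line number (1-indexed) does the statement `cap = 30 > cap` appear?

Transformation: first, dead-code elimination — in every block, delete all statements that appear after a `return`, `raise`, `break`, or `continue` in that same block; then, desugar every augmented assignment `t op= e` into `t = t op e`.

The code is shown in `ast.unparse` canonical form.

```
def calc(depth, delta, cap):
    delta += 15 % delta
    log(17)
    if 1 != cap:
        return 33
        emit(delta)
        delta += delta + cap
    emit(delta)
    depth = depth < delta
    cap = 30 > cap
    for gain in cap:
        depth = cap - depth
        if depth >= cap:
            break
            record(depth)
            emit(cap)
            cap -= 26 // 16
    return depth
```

8

Transformed code:
def calc(depth, delta, cap):
    delta = delta + 15 % delta
    log(17)
    if 1 != cap:
        return 33
    emit(delta)
    depth = depth < delta
    cap = 30 > cap
    for gain in cap:
        depth = cap - depth
        if depth >= cap:
            break
    return depth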